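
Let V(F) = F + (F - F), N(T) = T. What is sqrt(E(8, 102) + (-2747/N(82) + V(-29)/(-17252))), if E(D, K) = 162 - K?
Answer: sqrt(1971933791)/8626 ≈ 5.1480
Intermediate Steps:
V(F) = F (V(F) = F + 0 = F)
sqrt(E(8, 102) + (-2747/N(82) + V(-29)/(-17252))) = sqrt((162 - 1*102) + (-2747/82 - 29/(-17252))) = sqrt((162 - 102) + (-2747*1/82 - 29*(-1/17252))) = sqrt(60 + (-67/2 + 29/17252)) = sqrt(60 - 577913/17252) = sqrt(457207/17252) = sqrt(1971933791)/8626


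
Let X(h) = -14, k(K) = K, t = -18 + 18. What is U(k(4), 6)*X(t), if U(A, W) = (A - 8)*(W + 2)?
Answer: 448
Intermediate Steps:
t = 0
U(A, W) = (-8 + A)*(2 + W)
U(k(4), 6)*X(t) = (-16 - 8*6 + 2*4 + 4*6)*(-14) = (-16 - 48 + 8 + 24)*(-14) = -32*(-14) = 448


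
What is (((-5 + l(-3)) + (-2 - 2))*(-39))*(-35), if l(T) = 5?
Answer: -5460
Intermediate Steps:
(((-5 + l(-3)) + (-2 - 2))*(-39))*(-35) = (((-5 + 5) + (-2 - 2))*(-39))*(-35) = ((0 - 4)*(-39))*(-35) = -4*(-39)*(-35) = 156*(-35) = -5460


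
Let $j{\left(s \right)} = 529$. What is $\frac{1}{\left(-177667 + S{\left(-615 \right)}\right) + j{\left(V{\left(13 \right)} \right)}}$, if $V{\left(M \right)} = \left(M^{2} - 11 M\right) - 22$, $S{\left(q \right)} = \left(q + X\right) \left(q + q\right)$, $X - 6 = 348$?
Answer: $\frac{1}{143892} \approx 6.9497 \cdot 10^{-6}$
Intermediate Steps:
$X = 354$ ($X = 6 + 348 = 354$)
$S{\left(q \right)} = 2 q \left(354 + q\right)$ ($S{\left(q \right)} = \left(q + 354\right) \left(q + q\right) = \left(354 + q\right) 2 q = 2 q \left(354 + q\right)$)
$V{\left(M \right)} = -22 + M^{2} - 11 M$
$\frac{1}{\left(-177667 + S{\left(-615 \right)}\right) + j{\left(V{\left(13 \right)} \right)}} = \frac{1}{\left(-177667 + 2 \left(-615\right) \left(354 - 615\right)\right) + 529} = \frac{1}{\left(-177667 + 2 \left(-615\right) \left(-261\right)\right) + 529} = \frac{1}{\left(-177667 + 321030\right) + 529} = \frac{1}{143363 + 529} = \frac{1}{143892}$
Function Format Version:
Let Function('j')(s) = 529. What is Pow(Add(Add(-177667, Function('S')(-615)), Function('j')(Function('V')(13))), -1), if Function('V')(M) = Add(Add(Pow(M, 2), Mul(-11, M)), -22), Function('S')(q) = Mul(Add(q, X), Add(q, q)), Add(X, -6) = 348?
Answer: Rational(1, 143892) ≈ 6.9497e-6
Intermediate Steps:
X = 354 (X = Add(6, 348) = 354)
Function('S')(q) = Mul(2, q, Add(354, q)) (Function('S')(q) = Mul(Add(q, 354), Add(q, q)) = Mul(Add(354, q), Mul(2, q)) = Mul(2, q, Add(354, q)))
Function('V')(M) = Add(-22, Pow(M, 2), Mul(-11, M))
Pow(Add(Add(-177667, Function('S')(-615)), Function('j')(Function('V')(13))), -1) = Pow(Add(Add(-177667, Mul(2, -615, Add(354, -615))), 529), -1) = Pow(Add(Add(-177667, Mul(2, -615, -261)), 529), -1) = Pow(Add(Add(-177667, 321030), 529), -1) = Pow(Add(143363, 529), -1) = Pow(143892, -1) = Rational(1, 143892)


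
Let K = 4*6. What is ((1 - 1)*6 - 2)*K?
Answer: -48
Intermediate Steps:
K = 24
((1 - 1)*6 - 2)*K = ((1 - 1)*6 - 2)*24 = (0*6 - 2)*24 = (0 - 2)*24 = -2*24 = -48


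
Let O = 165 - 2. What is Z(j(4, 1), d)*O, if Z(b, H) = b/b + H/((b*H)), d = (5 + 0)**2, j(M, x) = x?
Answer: 326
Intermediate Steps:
O = 163
d = 25 (d = 5**2 = 25)
Z(b, H) = 1 + 1/b (Z(b, H) = 1 + H/((H*b)) = 1 + H*(1/(H*b)) = 1 + 1/b)
Z(j(4, 1), d)*O = ((1 + 1)/1)*163 = (1*2)*163 = 2*163 = 326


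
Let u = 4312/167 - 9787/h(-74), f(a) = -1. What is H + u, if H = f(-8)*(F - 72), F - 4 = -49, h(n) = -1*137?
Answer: 4902016/22879 ≈ 214.26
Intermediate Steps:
h(n) = -137
F = -45 (F = 4 - 49 = -45)
H = 117 (H = -(-45 - 72) = -1*(-117) = 117)
u = 2225173/22879 (u = 4312/167 - 9787/(-137) = 4312*(1/167) - 9787*(-1/137) = 4312/167 + 9787/137 = 2225173/22879 ≈ 97.258)
H + u = 117 + 2225173/22879 = 4902016/22879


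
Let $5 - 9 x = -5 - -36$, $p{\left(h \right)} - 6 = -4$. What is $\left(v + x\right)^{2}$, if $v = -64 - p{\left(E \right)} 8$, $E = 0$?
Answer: $\frac{556516}{81} \approx 6870.6$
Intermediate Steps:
$p{\left(h \right)} = 2$ ($p{\left(h \right)} = 6 - 4 = 2$)
$v = -80$ ($v = -64 - 2 \cdot 8 = -64 - 16 = -80$)
$x = - \frac{26}{9}$ ($x = \frac{5}{9} - \frac{-5 - -36}{9} = \frac{5}{9} - \frac{-5 + 36}{9} = \frac{5}{9} - \frac{31}{9} = - \frac{26}{9} \approx -2.8889$)
$\left(v + x\right)^{2} = \left(-80 - \frac{26}{9}\right)^{2} = \left(- \frac{746}{9}\right)^{2} = \frac{556516}{81}$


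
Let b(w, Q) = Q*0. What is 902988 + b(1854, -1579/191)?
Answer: 902988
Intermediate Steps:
b(w, Q) = 0
902988 + b(1854, -1579/191) = 902988 + 0 = 902988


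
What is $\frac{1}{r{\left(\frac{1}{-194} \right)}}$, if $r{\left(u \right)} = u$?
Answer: $-194$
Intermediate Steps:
$\frac{1}{r{\left(\frac{1}{-194} \right)}} = \frac{1}{\frac{1}{-194}} = \frac{1}{- \frac{1}{194}} = -194$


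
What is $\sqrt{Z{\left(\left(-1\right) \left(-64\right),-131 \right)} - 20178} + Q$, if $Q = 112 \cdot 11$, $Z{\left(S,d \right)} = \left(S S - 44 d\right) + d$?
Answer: $1232 + 9 i \sqrt{129} \approx 1232.0 + 102.22 i$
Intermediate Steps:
$Z{\left(S,d \right)} = S^{2} - 43 d$ ($Z{\left(S,d \right)} = \left(S^{2} - 44 d\right) + d = S^{2} - 43 d$)
$Q = 1232$
$\sqrt{Z{\left(\left(-1\right) \left(-64\right),-131 \right)} - 20178} + Q = \sqrt{\left(\left(\left(-1\right) \left(-64\right)\right)^{2} - -5633\right) - 20178} + 1232 = \sqrt{\left(64^{2} + 5633\right) - 20178} + 1232 = \sqrt{\left(4096 + 5633\right) - 20178} + 1232 = \sqrt{9729 - 20178} + 1232 = \sqrt{-10449} + 1232 = 9 i \sqrt{129} + 1232 = 1232 + 9 i \sqrt{129}$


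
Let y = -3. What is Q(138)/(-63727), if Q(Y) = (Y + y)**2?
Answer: -18225/63727 ≈ -0.28599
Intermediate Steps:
Q(Y) = (-3 + Y)**2 (Q(Y) = (Y - 3)**2 = (-3 + Y)**2)
Q(138)/(-63727) = (-3 + 138)**2/(-63727) = 135**2*(-1/63727) = 18225*(-1/63727) = -18225/63727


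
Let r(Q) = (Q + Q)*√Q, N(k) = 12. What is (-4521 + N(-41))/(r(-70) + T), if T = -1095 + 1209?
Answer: -257013/692498 - 157815*I*√70/346249 ≈ -0.37114 - 3.8134*I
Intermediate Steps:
T = 114
r(Q) = 2*Q^(3/2) (r(Q) = (2*Q)*√Q = 2*Q^(3/2))
(-4521 + N(-41))/(r(-70) + T) = (-4521 + 12)/(2*(-70)^(3/2) + 114) = -4509/(2*(-70*I*√70) + 114) = -4509/(-140*I*√70 + 114) = -4509/(114 - 140*I*√70)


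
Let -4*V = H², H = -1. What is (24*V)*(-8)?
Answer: 48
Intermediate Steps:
V = -¼ (V = -¼*(-1)² = -¼*1 = -¼ ≈ -0.25000)
(24*V)*(-8) = (24*(-¼))*(-8) = -6*(-8) = 48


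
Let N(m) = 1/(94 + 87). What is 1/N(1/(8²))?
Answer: 181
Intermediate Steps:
N(m) = 1/181
1/N(1/(8²)) = 1/(1/181) = 181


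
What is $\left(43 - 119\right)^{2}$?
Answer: $5776$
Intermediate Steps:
$\left(43 - 119\right)^{2} = \left(-76\right)^{2} = 5776$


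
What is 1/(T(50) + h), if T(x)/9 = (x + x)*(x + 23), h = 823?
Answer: 1/66523 ≈ 1.5032e-5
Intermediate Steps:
T(x) = 18*x*(23 + x) (T(x) = 9*((x + x)*(x + 23)) = 9*((2*x)*(23 + x)) = 9*(2*x*(23 + x)) = 18*x*(23 + x))
1/(T(50) + h) = 1/(18*50*(23 + 50) + 823) = 1/(18*50*73 + 823) = 1/(65700 + 823) = 1/66523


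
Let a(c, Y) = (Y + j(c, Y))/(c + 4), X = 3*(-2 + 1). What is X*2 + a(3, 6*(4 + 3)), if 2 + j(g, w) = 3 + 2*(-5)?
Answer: -9/7 ≈ -1.2857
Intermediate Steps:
j(g, w) = -9 (j(g, w) = -2 + (3 + 2*(-5)) = -2 + (3 - 10) = -2 - 7 = -9)
X = -3 (X = 3*(-1) = -3)
a(c, Y) = (-9 + Y)/(4 + c) (a(c, Y) = (Y - 9)/(c + 4) = (-9 + Y)/(4 + c))
X*2 + a(3, 6*(4 + 3)) = -3*2 + (-9 + 6*(4 + 3))/(4 + 3) = -6 + (-9 + 6*7)/7 = -6 + (-9 + 42)/7 = -6 + (⅐)*33 = -6 + 33/7 = -9/7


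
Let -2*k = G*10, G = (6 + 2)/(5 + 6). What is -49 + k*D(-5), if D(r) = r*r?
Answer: -1539/11 ≈ -139.91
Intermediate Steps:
D(r) = r²
G = 8/11 ≈ 0.72727
k = -40/11 (k = -4*10/11 = -½*80/11 = -40/11 ≈ -3.6364)
-49 + k*D(-5) = -49 - 40/11*(-5)² = -49 - 40/11*25 = -49 - 1000/11 = -1539/11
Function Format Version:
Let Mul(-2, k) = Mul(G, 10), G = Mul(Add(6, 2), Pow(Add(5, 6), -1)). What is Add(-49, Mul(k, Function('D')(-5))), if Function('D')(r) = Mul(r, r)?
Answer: Rational(-1539, 11) ≈ -139.91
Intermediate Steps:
Function('D')(r) = Pow(r, 2)
G = Rational(8, 11) (G = Mul(8, Pow(11, -1)) = Mul(8, Rational(1, 11)) = Rational(8, 11) ≈ 0.72727)
k = Rational(-40, 11) (k = Mul(Rational(-1, 2), Mul(Rational(8, 11), 10)) = Mul(Rational(-1, 2), Rational(80, 11)) = Rational(-40, 11) ≈ -3.6364)
Add(-49, Mul(k, Function('D')(-5))) = Add(-49, Mul(Rational(-40, 11), Pow(-5, 2))) = Add(-49, Mul(Rational(-40, 11), 25)) = Add(-49, Rational(-1000, 11)) = Rational(-1539, 11)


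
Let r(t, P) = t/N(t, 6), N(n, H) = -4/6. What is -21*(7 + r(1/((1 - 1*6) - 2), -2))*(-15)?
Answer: 4545/2 ≈ 2272.5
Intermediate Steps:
N(n, H) = -⅔ (N(n, H) = -4*⅙ = -⅔)
r(t, P) = -3*t/2 (r(t, P) = t/(-⅔) = t*(-3/2) = -3*t/2)
-21*(7 + r(1/((1 - 1*6) - 2), -2))*(-15) = -21*(7 - 3/(2*((1 - 1*6) - 2)))*(-15) = -21*(7 - 3/(2*((1 - 6) - 2)))*(-15) = -21*(7 - 3/(2*(-5 - 2)))*(-15) = -21*(7 - 3/2/(-7))*(-15) = -21*(7 - 3/2*(-⅐))*(-15) = -21*(7 + 3/14)*(-15) = -21*101/14*(-15) = -303/2*(-15) = 4545/2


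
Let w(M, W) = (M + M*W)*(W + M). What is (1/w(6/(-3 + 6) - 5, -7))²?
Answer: 1/32400 ≈ 3.0864e-5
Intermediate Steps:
w(M, W) = (M + W)*(M + M*W) (w(M, W) = (M + M*W)*(M + W) = (M + W)*(M + M*W))
(1/w(6/(-3 + 6) - 5, -7))² = (1/((6/(-3 + 6) - 5)*((6/(-3 + 6) - 5) - 7 + (-7)² + (6/(-3 + 6) - 5)*(-7))))² = (1/((6/3 - 5)*((6/3 - 5) - 7 + 49 + (6/3 - 5)*(-7))))² = (1/(((⅓)*6 - 5)*(((⅓)*6 - 5) - 7 + 49 + ((⅓)*6 - 5)*(-7))))² = (1/((2 - 5)*((2 - 5) - 7 + 49 + (2 - 5)*(-7))))² = (1/(-3*(-3 - 7 + 49 - 3*(-7))))² = (1/(-3*(-3 - 7 + 49 + 21)))² = (1/(-3*60))² = (1/(-180))² = (-1/180)² = 1/32400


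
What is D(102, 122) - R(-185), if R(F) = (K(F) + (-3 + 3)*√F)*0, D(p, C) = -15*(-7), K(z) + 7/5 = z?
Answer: 105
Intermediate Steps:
K(z) = -7/5 + z
D(p, C) = 105
R(F) = 0 (R(F) = ((-7/5 + F) + (-3 + 3)*√F)*0 = ((-7/5 + F) + 0*√F)*0 = ((-7/5 + F) + 0)*0 = (-7/5 + F)*0 = 0)
D(102, 122) - R(-185) = 105 - 1*0 = 105 + 0 = 105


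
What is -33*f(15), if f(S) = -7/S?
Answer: 77/5 ≈ 15.400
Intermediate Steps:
-33*f(15) = -(-231)/15 = -33*(-7/15) = 77/5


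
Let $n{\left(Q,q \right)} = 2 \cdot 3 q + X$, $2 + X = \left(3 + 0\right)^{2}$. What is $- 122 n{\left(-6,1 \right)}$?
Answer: $-1586$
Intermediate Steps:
$X = 7$ ($X = -2 + \left(3 + 0\right)^{2} = -2 + 3^{2} = -2 + 9 = 7$)
$n{\left(Q,q \right)} = 7 + 6 q$ ($n{\left(Q,q \right)} = 2 \cdot 3 q + 7 = 6 q + 7 = 7 + 6 q$)
$- 122 n{\left(-6,1 \right)} = - 122 \left(7 + 6 \cdot 1\right) = - 122 \left(7 + 6\right) = \left(-122\right) 13 = -1586$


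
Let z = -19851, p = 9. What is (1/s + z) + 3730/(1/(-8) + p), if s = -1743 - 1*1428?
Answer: -4374651422/225141 ≈ -19431.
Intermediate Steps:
s = -3171 (s = -1743 - 1428 = -3171)
(1/s + z) + 3730/(1/(-8) + p) = (1/(-3171) - 19851) + 3730/(1/(-8) + 9) = (-1/3171 - 19851) + 3730/(-⅛ + 9) = -62947522/3171 + 3730/(71/8) = -62947522/3171 + (8/71)*3730 = -62947522/3171 + 29840/71 = -4374651422/225141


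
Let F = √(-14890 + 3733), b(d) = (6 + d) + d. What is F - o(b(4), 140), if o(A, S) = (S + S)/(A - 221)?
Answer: 280/207 + I*√11157 ≈ 1.3527 + 105.63*I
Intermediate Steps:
b(d) = 6 + 2*d
o(A, S) = 2*S/(-221 + A) (o(A, S) = (2*S)/(-221 + A) = 2*S/(-221 + A))
F = I*√11157 (F = √(-11157) = I*√11157 ≈ 105.63*I)
F - o(b(4), 140) = I*√11157 - 2*140/(-221 + (6 + 2*4)) = I*√11157 - 2*140/(-221 + (6 + 8)) = I*√11157 - 2*140/(-221 + 14) = I*√11157 - 2*140/(-207) = I*√11157 - 2*140*(-1)/207 = I*√11157 - 1*(-280/207) = I*√11157 + 280/207 = 280/207 + I*√11157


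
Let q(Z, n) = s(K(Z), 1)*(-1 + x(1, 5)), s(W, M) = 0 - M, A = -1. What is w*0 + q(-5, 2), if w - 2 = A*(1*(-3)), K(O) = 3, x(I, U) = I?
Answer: 0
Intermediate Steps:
s(W, M) = -M
q(Z, n) = 0 (q(Z, n) = (-1*1)*(-1 + 1) = -1*0 = 0)
w = 5 (w = 2 - (-3) = 2 - 1*(-3) = 2 + 3 = 5)
w*0 + q(-5, 2) = 5*0 + 0 = 0 + 0 = 0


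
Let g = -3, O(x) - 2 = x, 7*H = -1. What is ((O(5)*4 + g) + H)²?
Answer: 30276/49 ≈ 617.88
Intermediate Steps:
H = -⅐ (H = (⅐)*(-1) = -⅐ ≈ -0.14286)
O(x) = 2 + x
((O(5)*4 + g) + H)² = (((2 + 5)*4 - 3) - ⅐)² = ((7*4 - 3) - ⅐)² = ((28 - 3) - ⅐)² = (25 - ⅐)² = (174/7)² = 30276/49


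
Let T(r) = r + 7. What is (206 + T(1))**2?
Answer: 45796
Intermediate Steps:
T(r) = 7 + r
(206 + T(1))**2 = (206 + (7 + 1))**2 = (206 + 8)**2 = 214**2 = 45796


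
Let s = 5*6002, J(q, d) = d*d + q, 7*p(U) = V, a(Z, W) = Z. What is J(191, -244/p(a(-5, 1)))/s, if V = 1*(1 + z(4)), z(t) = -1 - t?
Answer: 18252/3001 ≈ 6.0820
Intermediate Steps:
V = -4 (V = 1*(1 + (-1 - 1*4)) = 1*(1 + (-1 - 4)) = 1*(1 - 5) = 1*(-4) = -4)
p(U) = -4/7 (p(U) = (1/7)*(-4) = -4/7)
J(q, d) = q + d**2 (J(q, d) = d**2 + q = q + d**2)
s = 30010
J(191, -244/p(a(-5, 1)))/s = (191 + (-244/(-4/7))**2)/30010 = (191 + (-244*(-7/4))**2)*(1/30010) = (191 + 427**2)*(1/30010) = (191 + 182329)*(1/30010) = 182520*(1/30010) = 18252/3001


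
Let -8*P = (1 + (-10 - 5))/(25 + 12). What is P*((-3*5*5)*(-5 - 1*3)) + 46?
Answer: 2752/37 ≈ 74.378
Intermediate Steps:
P = 7/148 (P = -(1 + (-10 - 5))/(8*(25 + 12)) = -(1 - 15)/(8*37) = -(-7)/(4*37) = -⅛*(-14/37) = 7/148 ≈ 0.047297)
P*((-3*5*5)*(-5 - 1*3)) + 46 = 7*((-3*5*5)*(-5 - 1*3))/148 + 46 = 7*((-15*5)*(-5 - 3))/148 + 46 = 7*(-75*(-8))/148 + 46 = (7/148)*600 + 46 = 1050/37 + 46 = 2752/37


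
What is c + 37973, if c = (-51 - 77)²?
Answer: 54357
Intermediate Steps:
c = 16384 (c = (-128)² = 16384)
c + 37973 = 16384 + 37973 = 54357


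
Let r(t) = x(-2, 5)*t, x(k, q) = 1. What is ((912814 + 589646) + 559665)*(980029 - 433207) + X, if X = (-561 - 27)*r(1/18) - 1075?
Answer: 3382845946927/3 ≈ 1.1276e+12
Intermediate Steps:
r(t) = t (r(t) = 1*t = t)
X = -3323/3 (X = (-561 - 27)/18 - 1075 = -588*1/18 - 1075 = -98/3 - 1075 = -3323/3 ≈ -1107.7)
((912814 + 589646) + 559665)*(980029 - 433207) + X = ((912814 + 589646) + 559665)*(980029 - 433207) - 3323/3 = (1502460 + 559665)*546822 - 3323/3 = 2062125*546822 - 3323/3 = 1127615316750 - 3323/3 = 3382845946927/3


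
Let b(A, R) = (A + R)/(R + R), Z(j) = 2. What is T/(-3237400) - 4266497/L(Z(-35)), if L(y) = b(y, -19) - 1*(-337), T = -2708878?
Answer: -262417422396903/20756590100 ≈ -12643.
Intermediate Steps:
b(A, R) = (A + R)/(2*R) (b(A, R) = (A + R)/((2*R)) = (A + R)*(1/(2*R)) = (A + R)/(2*R))
L(y) = 675/2 - y/38 (L(y) = (½)*(y - 19)/(-19) - 1*(-337) = (½)*(-1/19)*(-19 + y) + 337 = (½ - y/38) + 337 = 675/2 - y/38)
T/(-3237400) - 4266497/L(Z(-35)) = -2708878/(-3237400) - 4266497/(675/2 - 1/38*2) = -2708878*(-1/3237400) - 4266497/(675/2 - 1/19) = 1354439/1618700 - 4266497/12823/38 = 1354439/1618700 - 4266497*38/12823 = 1354439/1618700 - 162126886/12823 = -262417422396903/20756590100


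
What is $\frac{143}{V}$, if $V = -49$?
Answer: $- \frac{143}{49} \approx -2.9184$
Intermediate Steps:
$\frac{143}{V} = \frac{143}{-49} = 143 \left(- \frac{1}{49}\right) = - \frac{143}{49}$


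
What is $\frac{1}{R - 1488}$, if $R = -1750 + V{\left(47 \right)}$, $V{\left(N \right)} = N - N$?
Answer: $- \frac{1}{3238} \approx -0.00030883$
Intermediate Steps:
$V{\left(N \right)} = 0$
$R = -1750$ ($R = -1750 + 0 = -1750$)
$\frac{1}{R - 1488} = \frac{1}{-1750 - 1488} = \frac{1}{-3238} = - \frac{1}{3238}$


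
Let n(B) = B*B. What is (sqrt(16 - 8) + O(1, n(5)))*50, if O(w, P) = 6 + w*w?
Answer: 350 + 100*sqrt(2) ≈ 491.42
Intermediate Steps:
n(B) = B**2
O(w, P) = 6 + w**2
(sqrt(16 - 8) + O(1, n(5)))*50 = (sqrt(16 - 8) + (6 + 1**2))*50 = (sqrt(8) + (6 + 1))*50 = (2*sqrt(2) + 7)*50 = (7 + 2*sqrt(2))*50 = 350 + 100*sqrt(2)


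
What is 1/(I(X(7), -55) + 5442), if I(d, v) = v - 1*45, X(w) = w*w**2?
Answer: 1/5342 ≈ 0.00018720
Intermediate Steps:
X(w) = w**3
I(d, v) = -45 + v (I(d, v) = v - 45 = -45 + v)
1/(I(X(7), -55) + 5442) = 1/((-45 - 55) + 5442) = 1/(-100 + 5442) = 1/5342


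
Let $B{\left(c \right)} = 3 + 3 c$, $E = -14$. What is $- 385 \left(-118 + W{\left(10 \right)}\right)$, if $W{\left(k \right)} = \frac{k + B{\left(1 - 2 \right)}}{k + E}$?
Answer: $\frac{92785}{2} \approx 46393.0$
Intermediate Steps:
$W{\left(k \right)} = \frac{k}{-14 + k}$ ($W{\left(k \right)} = \frac{k + \left(3 + 3 \left(1 - 2\right)\right)}{k - 14} = \frac{k + \left(3 + 3 \left(1 - 2\right)\right)}{-14 + k} = \frac{k + \left(3 + 3 \left(-1\right)\right)}{-14 + k} = \frac{k + \left(3 - 3\right)}{-14 + k} = \frac{k + 0}{-14 + k} = \frac{k}{-14 + k}$)
$- 385 \left(-118 + W{\left(10 \right)}\right) = - 385 \left(-118 + \frac{10}{-14 + 10}\right) = - 385 \left(-118 + \frac{10}{-4}\right) = - 385 \left(-118 + 10 \left(- \frac{1}{4}\right)\right) = - 385 \left(-118 - \frac{5}{2}\right) = \left(-385\right) \left(- \frac{241}{2}\right) = \frac{92785}{2}$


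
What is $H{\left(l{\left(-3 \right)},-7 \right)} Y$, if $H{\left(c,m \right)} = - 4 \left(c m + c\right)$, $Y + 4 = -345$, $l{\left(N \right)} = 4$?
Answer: $-33504$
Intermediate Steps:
$Y = -349$ ($Y = -4 - 345 = -349$)
$H{\left(c,m \right)} = - 4 c - 4 c m$ ($H{\left(c,m \right)} = - 4 \left(c + c m\right) = - 4 c - 4 c m$)
$H{\left(l{\left(-3 \right)},-7 \right)} Y = \left(-4\right) 4 \left(1 - 7\right) \left(-349\right) = \left(-4\right) 4 \left(-6\right) \left(-349\right) = 96 \left(-349\right) = -33504$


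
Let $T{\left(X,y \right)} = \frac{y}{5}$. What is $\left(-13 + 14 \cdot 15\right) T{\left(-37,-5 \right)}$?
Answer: $-197$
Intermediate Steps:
$T{\left(X,y \right)} = \frac{y}{5}$
$\left(-13 + 14 \cdot 15\right) T{\left(-37,-5 \right)} = \left(-13 + 14 \cdot 15\right) \frac{1}{5} \left(-5\right) = \left(-13 + 210\right) \left(-1\right) = 197 \left(-1\right) = -197$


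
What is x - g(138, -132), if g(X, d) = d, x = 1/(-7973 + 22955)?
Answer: 1977625/14982 ≈ 132.00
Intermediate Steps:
x = 1/14982 ≈ 6.6747e-5
x - g(138, -132) = 1/14982 - 1*(-132) = 1/14982 + 132 = 1977625/14982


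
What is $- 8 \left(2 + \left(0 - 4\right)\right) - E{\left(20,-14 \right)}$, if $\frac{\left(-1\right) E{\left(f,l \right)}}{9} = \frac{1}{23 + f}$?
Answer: $\frac{697}{43} \approx 16.209$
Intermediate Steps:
$E{\left(f,l \right)} = - \frac{9}{23 + f}$
$- 8 \left(2 + \left(0 - 4\right)\right) - E{\left(20,-14 \right)} = - 8 \left(2 + \left(0 - 4\right)\right) - - \frac{9}{23 + 20} = - 8 \left(2 + \left(0 - 4\right)\right) - - \frac{9}{43} = - 8 \left(2 - 4\right) - \left(-9\right) \frac{1}{43} = \left(-8\right) \left(-2\right) - - \frac{9}{43} = 16 + \frac{9}{43} = \frac{697}{43}$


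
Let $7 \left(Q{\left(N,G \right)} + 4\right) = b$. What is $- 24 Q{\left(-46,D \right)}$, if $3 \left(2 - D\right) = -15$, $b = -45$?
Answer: $\frac{1752}{7} \approx 250.29$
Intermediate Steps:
$D = 7$ ($D = 2 - -5 = 2 + 5 = 7$)
$Q{\left(N,G \right)} = - \frac{73}{7}$ ($Q{\left(N,G \right)} = -4 + \frac{1}{7} \left(-45\right) = -4 - \frac{45}{7} = - \frac{73}{7}$)
$- 24 Q{\left(-46,D \right)} = \left(-24\right) \left(- \frac{73}{7}\right) = \frac{1752}{7}$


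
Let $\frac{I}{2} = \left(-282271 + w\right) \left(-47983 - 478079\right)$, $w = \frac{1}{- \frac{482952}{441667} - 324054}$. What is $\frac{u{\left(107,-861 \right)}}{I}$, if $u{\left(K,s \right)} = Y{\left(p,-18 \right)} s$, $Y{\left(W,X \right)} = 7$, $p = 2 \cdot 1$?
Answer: $- \frac{143768500954365}{7084280395753223501098} \approx -2.0294 \cdot 10^{-8}$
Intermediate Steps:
$w = - \frac{441667}{143124440970}$ ($w = \frac{1}{\left(-482952\right) \frac{1}{441667} - 324054} = \frac{1}{- \frac{482952}{441667} - 324054} = \frac{1}{- \frac{143124440970}{441667}} = - \frac{441667}{143124440970} \approx -3.0859 \cdot 10^{-6}$)
$p = 2$
$I = \frac{7084280395753223501098}{23854073495}$ ($I = 2 \left(-282271 - \frac{441667}{143124440970}\right) \left(-47983 - 478079\right) = 2 \left(\left(- \frac{40399879077484537}{143124440970}\right) \left(-526062\right)\right) = 2 \cdot \frac{3542140197876611750549}{23854073495} = \frac{7084280395753223501098}{23854073495} \approx 2.9698 \cdot 10^{11}$)
$u{\left(K,s \right)} = 7 s$
$\frac{u{\left(107,-861 \right)}}{I} = \frac{7 \left(-861\right)}{\frac{7084280395753223501098}{23854073495}} = \left(-6027\right) \frac{23854073495}{7084280395753223501098} = - \frac{143768500954365}{7084280395753223501098}$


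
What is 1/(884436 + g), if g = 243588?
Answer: 1/1128024 ≈ 8.8651e-7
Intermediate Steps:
1/(884436 + g) = 1/(884436 + 243588) = 1/1128024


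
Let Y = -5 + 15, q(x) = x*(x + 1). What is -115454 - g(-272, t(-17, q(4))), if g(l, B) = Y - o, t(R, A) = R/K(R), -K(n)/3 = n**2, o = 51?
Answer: -115413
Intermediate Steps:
q(x) = x*(1 + x)
K(n) = -3*n**2
Y = 10
t(R, A) = -1/(3*R) (t(R, A) = R/((-3*R**2)) = R*(-1/(3*R**2)) = -1/(3*R))
g(l, B) = -41 (g(l, B) = 10 - 1*51 = 10 - 51 = -41)
-115454 - g(-272, t(-17, q(4))) = -115454 - 1*(-41) = -115454 + 41 = -115413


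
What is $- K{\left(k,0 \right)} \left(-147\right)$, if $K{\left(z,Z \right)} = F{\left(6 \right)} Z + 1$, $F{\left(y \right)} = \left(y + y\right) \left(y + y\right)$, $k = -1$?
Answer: $147$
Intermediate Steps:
$F{\left(y \right)} = 4 y^{2}$ ($F{\left(y \right)} = 2 y 2 y = 4 y^{2}$)
$K{\left(z,Z \right)} = 1 + 144 Z$ ($K{\left(z,Z \right)} = 4 \cdot 6^{2} Z + 1 = 4 \cdot 36 Z + 1 = 144 Z + 1 = 1 + 144 Z$)
$- K{\left(k,0 \right)} \left(-147\right) = - \left(1 + 144 \cdot 0\right) \left(-147\right) = - \left(1 + 0\right) \left(-147\right) = - 1 \left(-147\right) = \left(-1\right) \left(-147\right) = 147$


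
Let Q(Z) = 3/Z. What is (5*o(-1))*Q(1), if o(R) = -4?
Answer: -60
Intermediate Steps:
(5*o(-1))*Q(1) = (5*(-4))*(3/1) = -60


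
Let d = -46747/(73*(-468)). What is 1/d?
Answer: 34164/46747 ≈ 0.73083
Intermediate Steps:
d = 46747/34164 (d = -46747/(-34164) = -46747*(-1/34164) = 46747/34164 ≈ 1.3683)
1/d = 1/(46747/34164) = 34164/46747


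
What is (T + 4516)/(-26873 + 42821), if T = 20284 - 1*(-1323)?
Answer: 26123/15948 ≈ 1.6380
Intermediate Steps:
T = 21607 (T = 20284 + 1323 = 21607)
(T + 4516)/(-26873 + 42821) = (21607 + 4516)/(-26873 + 42821) = 26123/15948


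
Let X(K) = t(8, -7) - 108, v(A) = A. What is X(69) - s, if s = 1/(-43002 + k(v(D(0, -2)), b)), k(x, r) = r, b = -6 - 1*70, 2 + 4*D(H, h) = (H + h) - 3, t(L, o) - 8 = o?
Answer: -4609345/43078 ≈ -107.00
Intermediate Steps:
t(L, o) = 8 + o
D(H, h) = -5/4 + H/4 + h/4 (D(H, h) = -½ + ((H + h) - 3)/4 = -½ + (-3 + H + h)/4 = -½ + (-¾ + H/4 + h/4) = -5/4 + H/4 + h/4)
b = -76 (b = -6 - 70 = -76)
s = -1/43078 (s = 1/(-43002 - 76) = 1/(-43078) = -1/43078 ≈ -2.3214e-5)
X(K) = -107 (X(K) = (8 - 7) - 108 = 1 - 108 = -107)
X(69) - s = -107 - 1*(-1/43078) = -107 + 1/43078 = -4609345/43078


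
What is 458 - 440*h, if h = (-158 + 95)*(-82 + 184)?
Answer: 2827898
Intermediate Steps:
h = -6426 (h = -63*102 = -6426)
458 - 440*h = 458 - 440*(-6426) = 458 + 2827440 = 2827898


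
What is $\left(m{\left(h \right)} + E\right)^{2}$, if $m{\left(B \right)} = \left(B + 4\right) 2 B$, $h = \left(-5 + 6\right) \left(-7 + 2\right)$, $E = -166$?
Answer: $24336$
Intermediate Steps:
$h = -5$ ($h = 1 \left(-5\right) = -5$)
$m{\left(B \right)} = B \left(8 + 2 B\right)$ ($m{\left(B \right)} = \left(4 + B\right) 2 B = \left(8 + 2 B\right) B = B \left(8 + 2 B\right)$)
$\left(m{\left(h \right)} + E\right)^{2} = \left(2 \left(-5\right) \left(4 - 5\right) - 166\right)^{2} = \left(2 \left(-5\right) \left(-1\right) - 166\right)^{2} = \left(10 - 166\right)^{2} = \left(-156\right)^{2} = 24336$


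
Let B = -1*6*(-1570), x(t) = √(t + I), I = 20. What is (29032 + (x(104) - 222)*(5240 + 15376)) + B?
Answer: -4538300 + 41232*√31 ≈ -4.3087e+6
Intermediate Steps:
x(t) = √(20 + t) (x(t) = √(t + 20) = √(20 + t))
B = 9420 (B = -6*(-1570) = 9420)
(29032 + (x(104) - 222)*(5240 + 15376)) + B = (29032 + (√(20 + 104) - 222)*(5240 + 15376)) + 9420 = (29032 + (√124 - 222)*20616) + 9420 = (29032 + (2*√31 - 222)*20616) + 9420 = (29032 + (-222 + 2*√31)*20616) + 9420 = (29032 + (-4576752 + 41232*√31)) + 9420 = (-4547720 + 41232*√31) + 9420 = -4538300 + 41232*√31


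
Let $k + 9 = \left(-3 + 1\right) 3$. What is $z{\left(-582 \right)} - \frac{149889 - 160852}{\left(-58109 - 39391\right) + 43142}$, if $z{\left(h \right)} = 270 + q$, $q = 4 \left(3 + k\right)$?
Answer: $\frac{12056513}{54358} \approx 221.8$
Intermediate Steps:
$k = -15$ ($k = -9 + \left(-3 + 1\right) 3 = -9 - 6 = -15$)
$q = -48$ ($q = 4 \left(3 - 15\right) = 4 \left(-12\right) = -48$)
$z{\left(h \right)} = 222$ ($z{\left(h \right)} = 270 - 48 = 222$)
$z{\left(-582 \right)} - \frac{149889 - 160852}{\left(-58109 - 39391\right) + 43142} = 222 - \frac{149889 - 160852}{\left(-58109 - 39391\right) + 43142} = 222 - - \frac{10963}{-97500 + 43142} = 222 - - \frac{10963}{-54358} = 222 - \left(-10963\right) \left(- \frac{1}{54358}\right) = 222 - \frac{10963}{54358} = \frac{12056513}{54358}$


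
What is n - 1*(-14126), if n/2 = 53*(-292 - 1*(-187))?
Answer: 2996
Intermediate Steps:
n = -11130 (n = 2*(53*(-292 - 1*(-187))) = 2*(53*(-292 + 187)) = 2*(53*(-105)) = 2*(-5565) = -11130)
n - 1*(-14126) = -11130 - 1*(-14126) = -11130 + 14126 = 2996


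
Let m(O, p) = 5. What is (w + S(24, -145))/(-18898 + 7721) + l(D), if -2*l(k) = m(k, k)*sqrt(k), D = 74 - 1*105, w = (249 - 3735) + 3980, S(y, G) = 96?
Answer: -590/11177 - 5*I*sqrt(31)/2 ≈ -0.052787 - 13.919*I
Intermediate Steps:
w = 494 (w = -3486 + 3980 = 494)
D = -31 (D = 74 - 105 = -31)
l(k) = -5*sqrt(k)/2
(w + S(24, -145))/(-18898 + 7721) + l(D) = (494 + 96)/(-18898 + 7721) - 5*I*sqrt(31)/2 = 590/(-11177) - 5*I*sqrt(31)/2 = 590*(-1/11177) - 5*I*sqrt(31)/2 = -590/11177 - 5*I*sqrt(31)/2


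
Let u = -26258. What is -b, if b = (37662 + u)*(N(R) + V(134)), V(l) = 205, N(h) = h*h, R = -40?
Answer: -20584220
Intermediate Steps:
N(h) = h²
b = 20584220 (b = (37662 - 26258)*((-40)² + 205) = 11404*(1600 + 205) = 11404*1805 = 20584220)
-b = -1*20584220 = -20584220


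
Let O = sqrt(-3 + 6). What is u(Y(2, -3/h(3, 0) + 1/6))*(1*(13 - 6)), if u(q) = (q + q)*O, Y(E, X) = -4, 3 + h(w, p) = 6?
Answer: -56*sqrt(3) ≈ -96.995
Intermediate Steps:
h(w, p) = 3 (h(w, p) = -3 + 6 = 3)
O = sqrt(3) ≈ 1.7320
u(q) = 2*q*sqrt(3) (u(q) = (q + q)*sqrt(3) = (2*q)*sqrt(3) = 2*q*sqrt(3))
u(Y(2, -3/h(3, 0) + 1/6))*(1*(13 - 6)) = (2*(-4)*sqrt(3))*(1*(13 - 6)) = (-8*sqrt(3))*(1*7) = -8*sqrt(3)*7 = -56*sqrt(3)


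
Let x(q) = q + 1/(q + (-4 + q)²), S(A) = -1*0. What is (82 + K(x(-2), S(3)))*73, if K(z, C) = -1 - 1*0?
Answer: 5913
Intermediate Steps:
S(A) = 0
K(z, C) = -1 (K(z, C) = -1 + 0 = -1)
(82 + K(x(-2), S(3)))*73 = (82 - 1)*73 = 81*73 = 5913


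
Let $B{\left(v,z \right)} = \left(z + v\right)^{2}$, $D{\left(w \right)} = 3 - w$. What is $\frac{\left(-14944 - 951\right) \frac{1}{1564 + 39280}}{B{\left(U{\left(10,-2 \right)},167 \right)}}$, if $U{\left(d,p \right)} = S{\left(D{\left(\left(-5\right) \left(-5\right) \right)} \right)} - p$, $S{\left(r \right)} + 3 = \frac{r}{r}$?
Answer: $- \frac{15895}{1139098316} \approx -1.3954 \cdot 10^{-5}$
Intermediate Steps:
$S{\left(r \right)} = -2$ ($S{\left(r \right)} = -3 + \frac{r}{r} = -3 + 1 = -2$)
$U{\left(d,p \right)} = -2 - p$
$B{\left(v,z \right)} = \left(v + z\right)^{2}$
$\frac{\left(-14944 - 951\right) \frac{1}{1564 + 39280}}{B{\left(U{\left(10,-2 \right)},167 \right)}} = \frac{\left(-14944 - 951\right) \frac{1}{1564 + 39280}}{\left(\left(-2 - -2\right) + 167\right)^{2}} = \frac{\left(-15895\right) \frac{1}{40844}}{\left(\left(-2 + 2\right) + 167\right)^{2}} = \frac{\left(-15895\right) \frac{1}{40844}}{\left(0 + 167\right)^{2}} = - \frac{15895}{40844 \cdot 167^{2}} = - \frac{15895}{40844 \cdot 27889} = \left(- \frac{15895}{40844}\right) \frac{1}{27889} = - \frac{15895}{1139098316}$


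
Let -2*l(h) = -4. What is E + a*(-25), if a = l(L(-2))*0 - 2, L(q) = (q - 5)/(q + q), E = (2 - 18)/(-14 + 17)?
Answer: 134/3 ≈ 44.667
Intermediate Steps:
E = -16/3 ≈ -5.3333
L(q) = (-5 + q)/(2*q) (L(q) = (-5 + q)/((2*q)) = (-5 + q)*(1/(2*q)) = (-5 + q)/(2*q))
l(h) = 2 (l(h) = -1/2*(-4) = 2)
a = -2 (a = 2*0 - 2 = 0 - 2 = -2)
E + a*(-25) = -16/3 - 2*(-25) = -16/3 + 50 = 134/3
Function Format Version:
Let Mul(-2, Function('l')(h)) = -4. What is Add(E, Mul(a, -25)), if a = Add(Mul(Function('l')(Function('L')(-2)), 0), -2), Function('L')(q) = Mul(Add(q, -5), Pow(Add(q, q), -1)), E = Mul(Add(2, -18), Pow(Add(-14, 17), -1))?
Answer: Rational(134, 3) ≈ 44.667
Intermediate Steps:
E = Rational(-16, 3) (E = Mul(-16, Pow(3, -1)) = Mul(-16, Rational(1, 3)) = Rational(-16, 3) ≈ -5.3333)
Function('L')(q) = Mul(Rational(1, 2), Pow(q, -1), Add(-5, q)) (Function('L')(q) = Mul(Add(-5, q), Pow(Mul(2, q), -1)) = Mul(Add(-5, q), Mul(Rational(1, 2), Pow(q, -1))) = Mul(Rational(1, 2), Pow(q, -1), Add(-5, q)))
Function('l')(h) = 2 (Function('l')(h) = Mul(Rational(-1, 2), -4) = 2)
a = -2 (a = Add(Mul(2, 0), -2) = Add(0, -2) = -2)
Add(E, Mul(a, -25)) = Add(Rational(-16, 3), Mul(-2, -25)) = Add(Rational(-16, 3), 50) = Rational(134, 3)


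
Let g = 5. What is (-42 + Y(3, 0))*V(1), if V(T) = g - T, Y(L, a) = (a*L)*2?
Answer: -168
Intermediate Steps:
Y(L, a) = 2*L*a (Y(L, a) = (L*a)*2 = 2*L*a)
V(T) = 5 - T
(-42 + Y(3, 0))*V(1) = (-42 + 2*3*0)*(5 - 1*1) = (-42 + 0)*(5 - 1) = -42*4 = -168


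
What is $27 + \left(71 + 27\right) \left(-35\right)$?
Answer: $-3403$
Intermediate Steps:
$27 + \left(71 + 27\right) \left(-35\right) = 27 + 98 \left(-35\right) = 27 - 3430 = -3403$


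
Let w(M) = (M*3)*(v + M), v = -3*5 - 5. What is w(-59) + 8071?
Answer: 22054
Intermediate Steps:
v = -20 (v = -15 - 5 = -20)
w(M) = 3*M*(-20 + M) (w(M) = (M*3)*(-20 + M) = (3*M)*(-20 + M) = 3*M*(-20 + M))
w(-59) + 8071 = 3*(-59)*(-20 - 59) + 8071 = 3*(-59)*(-79) + 8071 = 13983 + 8071 = 22054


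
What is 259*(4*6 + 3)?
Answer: 6993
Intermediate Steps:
259*(4*6 + 3) = 259*(24 + 3) = 259*27 = 6993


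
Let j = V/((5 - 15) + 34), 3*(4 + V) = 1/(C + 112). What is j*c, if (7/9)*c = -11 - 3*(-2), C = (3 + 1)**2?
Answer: 7675/7168 ≈ 1.0707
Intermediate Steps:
C = 16 (C = 4**2 = 16)
V = -1535/384 (V = -4 + 1/(3*(16 + 112)) = -4 + (1/3)/128 = -4 + (1/3)*(1/128) = -4 + 1/384 = -1535/384 ≈ -3.9974)
c = -45/7 (c = 9*(-11 - 3*(-2))/7 = 9*(-11 + 6)/7 = (9/7)*(-5) = -45/7 ≈ -6.4286)
j = -1535/9216 (j = -1535/(384*((5 - 15) + 34)) = -1535/(384*(-10 + 34)) = -1535/384/24 = -1535/384*1/24 = -1535/9216 ≈ -0.16656)
j*c = -1535/9216*(-45/7) = 7675/7168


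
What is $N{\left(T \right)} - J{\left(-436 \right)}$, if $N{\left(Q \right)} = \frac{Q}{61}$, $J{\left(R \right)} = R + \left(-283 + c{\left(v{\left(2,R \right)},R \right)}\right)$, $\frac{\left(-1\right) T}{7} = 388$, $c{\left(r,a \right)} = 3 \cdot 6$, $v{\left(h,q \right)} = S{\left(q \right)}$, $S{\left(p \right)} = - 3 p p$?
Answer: $\frac{40045}{61} \approx 656.48$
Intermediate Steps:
$S{\left(p \right)} = - 3 p^{2}$
$v{\left(h,q \right)} = - 3 q^{2}$
$c{\left(r,a \right)} = 18$
$T = -2716$ ($T = \left(-7\right) 388 = -2716$)
$J{\left(R \right)} = -265 + R$ ($J{\left(R \right)} = R + \left(-283 + 18\right) = R - 265 = -265 + R$)
$N{\left(Q \right)} = \frac{Q}{61}$
$N{\left(T \right)} - J{\left(-436 \right)} = \frac{1}{61} \left(-2716\right) - \left(-265 - 436\right) = - \frac{2716}{61} - -701 = - \frac{2716}{61} + 701 = \frac{40045}{61}$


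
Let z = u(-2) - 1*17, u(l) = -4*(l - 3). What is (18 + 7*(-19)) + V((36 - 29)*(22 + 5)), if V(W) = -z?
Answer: -118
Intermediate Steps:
u(l) = 12 - 4*l (u(l) = -4*(-3 + l) = 12 - 4*l)
z = 3 (z = (12 - 4*(-2)) - 1*17 = (12 + 8) - 17 = 20 - 17 = 3)
V(W) = -3 (V(W) = -1*3 = -3)
(18 + 7*(-19)) + V((36 - 29)*(22 + 5)) = (18 + 7*(-19)) - 3 = (18 - 133) - 3 = -115 - 3 = -118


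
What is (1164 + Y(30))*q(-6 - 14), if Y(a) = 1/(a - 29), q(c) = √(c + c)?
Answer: 2330*I*√10 ≈ 7368.1*I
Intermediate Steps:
q(c) = √2*√c (q(c) = √(2*c) = √2*√c)
Y(a) = 1/(-29 + a)
(1164 + Y(30))*q(-6 - 14) = (1164 + 1/(-29 + 30))*(√2*√(-6 - 14)) = (1164 + 1/1)*(√2*√(-20)) = (1164 + 1)*(√2*(2*I*√5)) = 1165*(2*I*√10) = 2330*I*√10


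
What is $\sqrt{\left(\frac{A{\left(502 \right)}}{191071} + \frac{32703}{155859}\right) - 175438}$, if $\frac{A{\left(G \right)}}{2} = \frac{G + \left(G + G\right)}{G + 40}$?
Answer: $\frac{i \sqrt{10492698025179535679743364895}}{244558078243} \approx 418.85 i$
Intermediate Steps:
$A{\left(G \right)} = \frac{6 G}{40 + G}$ ($A{\left(G \right)} = 2 \frac{G + \left(G + G\right)}{G + 40} = 2 \frac{G + 2 G}{40 + G} = 2 \frac{3 G}{40 + G} = \frac{6 G}{40 + G}$)
$\sqrt{\left(\frac{A{\left(502 \right)}}{191071} + \frac{32703}{155859}\right) - 175438} = \sqrt{\left(\frac{6 \cdot 502 \frac{1}{40 + 502}}{191071} + \frac{32703}{155859}\right) - 175438} = \sqrt{\left(6 \cdot 502 \cdot \frac{1}{542} \cdot \frac{1}{191071} + 32703 \cdot \frac{1}{155859}\right) - 175438} = \sqrt{\left(6 \cdot 502 \cdot \frac{1}{542} \cdot \frac{1}{191071} + \frac{991}{4723}\right) - 175438} = \sqrt{\left(\frac{1506}{271} \cdot \frac{1}{191071} + \frac{991}{4723}\right) - 175438} = \sqrt{\left(\frac{1506}{51780241} + \frac{991}{4723}\right) - 175438} = \sqrt{\frac{51321331669}{244558078243} - 175438} = \sqrt{- \frac{42904728809463765}{244558078243}} = \frac{i \sqrt{10492698025179535679743364895}}{244558078243}$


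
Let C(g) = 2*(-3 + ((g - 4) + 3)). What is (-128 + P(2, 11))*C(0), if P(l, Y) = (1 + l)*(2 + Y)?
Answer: 712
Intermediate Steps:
C(g) = -8 + 2*g (C(g) = 2*(-3 + ((-4 + g) + 3)) = 2*(-3 + (-1 + g)) = 2*(-4 + g) = -8 + 2*g)
(-128 + P(2, 11))*C(0) = (-128 + (2 + 11 + 2*2 + 11*2))*(-8 + 2*0) = (-128 + (2 + 11 + 4 + 22))*(-8 + 0) = (-128 + 39)*(-8) = -89*(-8) = 712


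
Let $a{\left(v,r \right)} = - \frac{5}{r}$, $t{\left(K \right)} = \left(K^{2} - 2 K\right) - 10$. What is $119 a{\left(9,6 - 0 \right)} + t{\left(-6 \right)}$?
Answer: $- \frac{367}{6} \approx -61.167$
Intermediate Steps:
$t{\left(K \right)} = -10 + K^{2} - 2 K$
$119 a{\left(9,6 - 0 \right)} + t{\left(-6 \right)} = 119 \left(- \frac{5}{6 - 0}\right) - \left(-2 - 36\right) = 119 \left(- \frac{5}{6 + 0}\right) + \left(-10 + 36 + 12\right) = 119 \left(- \frac{5}{6}\right) + 38 = - \frac{595}{6} + 38 = - \frac{367}{6}$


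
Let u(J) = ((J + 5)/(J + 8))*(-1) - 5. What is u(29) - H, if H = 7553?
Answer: -279680/37 ≈ -7558.9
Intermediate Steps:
u(J) = -5 - (5 + J)/(8 + J) (u(J) = ((5 + J)/(8 + J))*(-1) - 5 = -(5 + J)/(8 + J) - 5 = -5 - (5 + J)/(8 + J))
u(29) - H = 3*(-15 - 2*29)/(8 + 29) - 1*7553 = 3*(-15 - 58)/37 - 7553 = 3*(1/37)*(-73) - 7553 = -219/37 - 7553 = -279680/37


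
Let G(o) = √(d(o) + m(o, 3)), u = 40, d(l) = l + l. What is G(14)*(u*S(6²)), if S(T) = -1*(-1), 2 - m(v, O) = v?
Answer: 160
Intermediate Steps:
d(l) = 2*l
m(v, O) = 2 - v
S(T) = 1
G(o) = √(2 + o) (G(o) = √(2*o + (2 - o)) = √(2 + o))
G(14)*(u*S(6²)) = √(2 + 14)*(40*1) = √16*40 = 4*40 = 160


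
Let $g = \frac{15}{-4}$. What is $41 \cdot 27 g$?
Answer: $- \frac{16605}{4} \approx -4151.3$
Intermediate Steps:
$g = - \frac{15}{4}$ ($g = 15 \left(- \frac{1}{4}\right) = - \frac{15}{4} \approx -3.75$)
$41 \cdot 27 g = 41 \cdot 27 \left(- \frac{15}{4}\right) = 1107 \left(- \frac{15}{4}\right) = - \frac{16605}{4}$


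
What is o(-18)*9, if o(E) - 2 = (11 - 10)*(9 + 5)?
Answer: 144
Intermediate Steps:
o(E) = 16 (o(E) = 2 + (11 - 10)*(9 + 5) = 2 + 1*14 = 2 + 14 = 16)
o(-18)*9 = 16*9 = 144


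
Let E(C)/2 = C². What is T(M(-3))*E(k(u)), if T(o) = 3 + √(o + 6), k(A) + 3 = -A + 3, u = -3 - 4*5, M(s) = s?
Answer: 3174 + 1058*√3 ≈ 5006.5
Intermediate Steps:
u = -23 (u = -3 - 20 = -23)
k(A) = -A (k(A) = -3 + (-A + 3) = -3 + (3 - A) = -A)
T(o) = 3 + √(6 + o)
E(C) = 2*C²
T(M(-3))*E(k(u)) = (3 + √(6 - 3))*(2*(-1*(-23))²) = (3 + √3)*(2*23²) = (3 + √3)*(2*529) = (3 + √3)*1058 = 3174 + 1058*√3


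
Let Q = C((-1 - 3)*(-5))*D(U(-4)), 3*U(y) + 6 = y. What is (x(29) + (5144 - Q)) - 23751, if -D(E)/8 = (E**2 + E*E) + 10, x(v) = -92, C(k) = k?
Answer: -121891/9 ≈ -13543.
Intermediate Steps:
U(y) = -2 + y/3
D(E) = -80 - 16*E**2 (D(E) = -8*((E**2 + E*E) + 10) = -8*((E**2 + E**2) + 10) = -8*(2*E**2 + 10) = -8*(10 + 2*E**2) = -80 - 16*E**2)
Q = -46400/9 (Q = ((-1 - 3)*(-5))*(-80 - 16*(-2 + (1/3)*(-4))**2) = (-4*(-5))*(-80 - 16*(-2 - 4/3)**2) = 20*(-80 - 16*(-10/3)**2) = 20*(-80 - 16*100/9) = 20*(-80 - 1600/9) = 20*(-2320/9) = -46400/9 ≈ -5155.6)
(x(29) + (5144 - Q)) - 23751 = (-92 + (5144 - 1*(-46400/9))) - 23751 = (-92 + (5144 + 46400/9)) - 23751 = (-92 + 92696/9) - 23751 = 91868/9 - 23751 = -121891/9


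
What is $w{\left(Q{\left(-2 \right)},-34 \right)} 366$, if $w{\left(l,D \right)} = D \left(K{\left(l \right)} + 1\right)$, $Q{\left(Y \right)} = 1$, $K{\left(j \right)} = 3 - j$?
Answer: $-37332$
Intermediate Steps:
$w{\left(l,D \right)} = D \left(4 - l\right)$ ($w{\left(l,D \right)} = D \left(\left(3 - l\right) + 1\right) = D \left(4 - l\right)$)
$w{\left(Q{\left(-2 \right)},-34 \right)} 366 = - 34 \left(4 - 1\right) 366 = \left(-34\right) 3 \cdot 366 = \left(-102\right) 366 = -37332$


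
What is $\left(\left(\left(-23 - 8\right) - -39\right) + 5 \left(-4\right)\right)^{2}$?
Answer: $144$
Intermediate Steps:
$\left(\left(\left(-23 - 8\right) - -39\right) + 5 \left(-4\right)\right)^{2} = \left(\left(-31 + 39\right) - 20\right)^{2} = \left(8 - 20\right)^{2} = \left(-12\right)^{2} = 144$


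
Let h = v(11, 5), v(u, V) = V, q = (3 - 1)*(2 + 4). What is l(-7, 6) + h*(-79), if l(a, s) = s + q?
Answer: -377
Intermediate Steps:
q = 12 (q = 2*6 = 12)
l(a, s) = 12 + s (l(a, s) = s + 12 = 12 + s)
h = 5
l(-7, 6) + h*(-79) = (12 + 6) + 5*(-79) = 18 - 395 = -377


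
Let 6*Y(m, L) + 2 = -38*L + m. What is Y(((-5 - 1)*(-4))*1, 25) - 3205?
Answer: -10079/3 ≈ -3359.7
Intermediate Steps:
Y(m, L) = -1/3 - 19*L/3 + m/6 (Y(m, L) = -1/3 + (-38*L + m)/6 = -1/3 + (m - 38*L)/6 = -1/3 + (-19*L/3 + m/6) = -1/3 - 19*L/3 + m/6)
Y(((-5 - 1)*(-4))*1, 25) - 3205 = (-1/3 - 19/3*25 + (((-5 - 1)*(-4))*1)/6) - 3205 = (-1/3 - 475/3 + (-6*(-4)*1)/6) - 3205 = (-1/3 - 475/3 + (24*1)/6) - 3205 = (-1/3 - 475/3 + (1/6)*24) - 3205 = (-1/3 - 475/3 + 4) - 3205 = -464/3 - 3205 = -10079/3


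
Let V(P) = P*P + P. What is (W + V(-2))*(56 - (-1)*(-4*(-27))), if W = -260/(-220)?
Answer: 5740/11 ≈ 521.82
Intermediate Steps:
W = 13/11 (W = -260*(-1/220) = 13/11 ≈ 1.1818)
V(P) = P + P² (V(P) = P² + P = P + P²)
(W + V(-2))*(56 - (-1)*(-4*(-27))) = (13/11 - 2*(1 - 2))*(56 - (-1)*(-4*(-27))) = (13/11 - 2*(-1))*(56 - (-1)*108) = (13/11 + 2)*(56 - 1*(-108)) = 35*(56 + 108)/11 = (35/11)*164 = 5740/11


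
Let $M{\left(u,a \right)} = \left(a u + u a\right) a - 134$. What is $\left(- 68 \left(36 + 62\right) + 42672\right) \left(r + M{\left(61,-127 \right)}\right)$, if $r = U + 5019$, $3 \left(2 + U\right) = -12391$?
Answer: $\frac{212644235776}{3} \approx 7.0881 \cdot 10^{10}$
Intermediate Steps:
$U = - \frac{12397}{3}$ ($U = -2 + \frac{1}{3} \left(-12391\right) = -2 - \frac{12391}{3} = - \frac{12397}{3} \approx -4132.3$)
$M{\left(u,a \right)} = -134 + 2 u a^{2}$ ($M{\left(u,a \right)} = \left(a u + a u\right) a - 134 = 2 a u a - 134 = 2 u a^{2} - 134 = -134 + 2 u a^{2}$)
$r = \frac{2660}{3}$ ($r = - \frac{12397}{3} + 5019 = \frac{2660}{3} \approx 886.67$)
$\left(- 68 \left(36 + 62\right) + 42672\right) \left(r + M{\left(61,-127 \right)}\right) = \left(- 68 \left(36 + 62\right) + 42672\right) \left(\frac{2660}{3} - \left(134 - 122 \left(-127\right)^{2}\right)\right) = \left(\left(-68\right) 98 + 42672\right) \left(\frac{2660}{3} - \left(134 - 1967738\right)\right) = \left(-6664 + 42672\right) \left(\frac{2660}{3} + \left(-134 + 1967738\right)\right) = 36008 \left(\frac{2660}{3} + 1967604\right) = 36008 \cdot \frac{5905472}{3} = \frac{212644235776}{3}$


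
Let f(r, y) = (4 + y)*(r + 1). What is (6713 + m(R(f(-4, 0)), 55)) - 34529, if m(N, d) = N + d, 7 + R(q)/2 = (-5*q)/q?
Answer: -27785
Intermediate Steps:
f(r, y) = (1 + r)*(4 + y) (f(r, y) = (4 + y)*(1 + r) = (1 + r)*(4 + y))
R(q) = -24 (R(q) = -14 + 2*((-5*q)/q) = -14 + 2*(-5) = -14 - 10 = -24)
(6713 + m(R(f(-4, 0)), 55)) - 34529 = (6713 + (-24 + 55)) - 34529 = (6713 + 31) - 34529 = 6744 - 34529 = -27785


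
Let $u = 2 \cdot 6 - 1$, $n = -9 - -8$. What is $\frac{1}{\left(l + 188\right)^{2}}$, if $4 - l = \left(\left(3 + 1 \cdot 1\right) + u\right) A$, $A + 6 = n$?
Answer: $\frac{1}{88209} \approx 1.1337 \cdot 10^{-5}$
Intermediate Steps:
$n = -1$ ($n = -9 + 8 = -1$)
$A = -7$ ($A = -6 - 1 = -7$)
$u = 11$ ($u = 12 - 1 = 11$)
$l = 109$ ($l = 4 - \left(\left(3 + 1 \cdot 1\right) + 11\right) \left(-7\right) = 4 - \left(\left(3 + 1\right) + 11\right) \left(-7\right) = 4 - \left(4 + 11\right) \left(-7\right) = 4 - 15 \left(-7\right) = 4 - -105 = 4 + 105 = 109$)
$\frac{1}{\left(l + 188\right)^{2}} = \frac{1}{\left(109 + 188\right)^{2}} = \frac{1}{297^{2}} = \frac{1}{88209}$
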